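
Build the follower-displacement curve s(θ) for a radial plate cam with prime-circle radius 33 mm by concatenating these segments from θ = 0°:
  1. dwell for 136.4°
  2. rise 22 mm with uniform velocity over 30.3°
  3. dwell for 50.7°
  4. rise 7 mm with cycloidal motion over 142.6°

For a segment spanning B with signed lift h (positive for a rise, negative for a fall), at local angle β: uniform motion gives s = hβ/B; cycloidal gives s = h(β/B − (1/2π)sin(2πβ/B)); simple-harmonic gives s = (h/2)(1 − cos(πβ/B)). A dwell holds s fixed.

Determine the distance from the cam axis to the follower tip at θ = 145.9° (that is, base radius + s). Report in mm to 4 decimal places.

seg 1 [0°–136.4°] dwell: s stays 0.0000
seg 2 [136.4°–166.7°] uniform, h=22: θ=145.9° here. β=9.5, B=30.3. 22·9.5/30.3 = 6.8977 → s = 6.8977
radial distance = base radius + s = 33 + 6.8977 = 39.8977

39.8977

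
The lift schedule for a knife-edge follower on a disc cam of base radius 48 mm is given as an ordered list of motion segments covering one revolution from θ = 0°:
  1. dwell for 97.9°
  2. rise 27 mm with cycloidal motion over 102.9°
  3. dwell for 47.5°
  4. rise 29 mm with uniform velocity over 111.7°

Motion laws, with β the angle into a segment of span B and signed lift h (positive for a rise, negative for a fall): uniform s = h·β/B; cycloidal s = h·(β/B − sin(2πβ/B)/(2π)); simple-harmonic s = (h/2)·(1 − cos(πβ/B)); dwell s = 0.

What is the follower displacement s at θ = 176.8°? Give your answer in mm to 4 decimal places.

seg 1 [0°–97.9°] dwell: s stays 0.0000
seg 2 [97.9°–200.8°] cycloidal, h=27: θ=176.8° here. β=78.9, B=102.9. 27·(0.7668 − sin(2π·0.7668)/(2π)) = 24.9760 → s = 24.9760

24.9760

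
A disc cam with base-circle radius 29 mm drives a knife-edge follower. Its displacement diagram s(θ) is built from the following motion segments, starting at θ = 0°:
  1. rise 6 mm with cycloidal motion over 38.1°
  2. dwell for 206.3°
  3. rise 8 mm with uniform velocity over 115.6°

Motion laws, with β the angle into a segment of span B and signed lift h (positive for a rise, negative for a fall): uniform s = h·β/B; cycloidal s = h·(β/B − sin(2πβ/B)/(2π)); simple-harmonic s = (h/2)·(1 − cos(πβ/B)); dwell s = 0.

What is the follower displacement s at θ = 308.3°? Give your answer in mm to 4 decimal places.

seg 1 [0°–38.1°] cycloidal, h=6: full span → s += 6 → s = 6.0000
seg 2 [38.1°–244.4°] dwell: s stays 6.0000
seg 3 [244.4°–360°] uniform, h=8: θ=308.3° here. β=63.9, B=115.6. 8·63.9/115.6 = 4.4221 → s = 10.4221

10.4221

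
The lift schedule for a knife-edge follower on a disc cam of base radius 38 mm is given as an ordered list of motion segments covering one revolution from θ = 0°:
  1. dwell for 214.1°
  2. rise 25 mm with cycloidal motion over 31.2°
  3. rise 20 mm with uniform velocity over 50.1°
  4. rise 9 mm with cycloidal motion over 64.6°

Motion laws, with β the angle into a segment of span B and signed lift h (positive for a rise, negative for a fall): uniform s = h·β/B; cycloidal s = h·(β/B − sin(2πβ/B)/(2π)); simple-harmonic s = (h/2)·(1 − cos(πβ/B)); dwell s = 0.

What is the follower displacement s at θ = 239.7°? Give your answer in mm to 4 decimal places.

seg 1 [0°–214.1°] dwell: s stays 0.0000
seg 2 [214.1°–245.3°] cycloidal, h=25: θ=239.7° here. β=25.6, B=31.2. 25·(0.8205 − sin(2π·0.8205)/(2π)) = 24.1075 → s = 24.1075

24.1075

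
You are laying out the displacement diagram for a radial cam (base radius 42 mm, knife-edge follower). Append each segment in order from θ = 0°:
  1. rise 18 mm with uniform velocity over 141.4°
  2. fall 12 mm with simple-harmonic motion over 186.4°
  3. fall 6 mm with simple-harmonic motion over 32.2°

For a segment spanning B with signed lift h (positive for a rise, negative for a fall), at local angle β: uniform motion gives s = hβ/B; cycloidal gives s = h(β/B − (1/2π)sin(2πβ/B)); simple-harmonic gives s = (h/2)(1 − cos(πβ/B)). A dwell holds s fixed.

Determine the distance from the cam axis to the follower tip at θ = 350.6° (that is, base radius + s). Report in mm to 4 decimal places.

seg 1 [0°–141.4°] uniform, h=18: full span → s += 18 → s = 18.0000
seg 2 [141.4°–327.8°] simple-harmonic, h=-12: full span → s += -12 → s = 6.0000
seg 3 [327.8°–360°] simple-harmonic, h=-6: θ=350.6° here. β=22.8, B=32.2. -6/2·(1 − cos(π·0.7081)) = -4.8243 → s = 1.1757
radial distance = base radius + s = 42 + 1.1757 = 43.1757

43.1757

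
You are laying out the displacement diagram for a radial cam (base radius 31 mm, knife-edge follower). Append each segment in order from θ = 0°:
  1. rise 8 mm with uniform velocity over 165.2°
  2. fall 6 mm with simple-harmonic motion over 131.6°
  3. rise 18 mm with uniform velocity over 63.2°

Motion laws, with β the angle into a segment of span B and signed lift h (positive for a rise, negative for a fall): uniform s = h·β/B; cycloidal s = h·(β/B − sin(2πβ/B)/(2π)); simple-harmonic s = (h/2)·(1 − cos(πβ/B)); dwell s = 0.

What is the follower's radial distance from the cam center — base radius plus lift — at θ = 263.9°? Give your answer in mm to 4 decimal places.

seg 1 [0°–165.2°] uniform, h=8: full span → s += 8 → s = 8.0000
seg 2 [165.2°–296.8°] simple-harmonic, h=-6: θ=263.9° here. β=98.7, B=131.6. -6/2·(1 − cos(π·0.7500)) = -5.1213 → s = 2.8787
radial distance = base radius + s = 31 + 2.8787 = 33.8787

33.8787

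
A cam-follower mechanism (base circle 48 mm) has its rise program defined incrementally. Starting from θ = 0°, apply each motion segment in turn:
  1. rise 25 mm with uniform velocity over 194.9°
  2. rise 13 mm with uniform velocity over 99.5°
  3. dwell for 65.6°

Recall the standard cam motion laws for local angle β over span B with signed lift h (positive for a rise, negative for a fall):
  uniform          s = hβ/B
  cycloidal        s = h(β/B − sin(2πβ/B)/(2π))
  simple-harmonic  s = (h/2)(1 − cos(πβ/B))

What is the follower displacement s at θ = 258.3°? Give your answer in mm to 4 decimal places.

seg 1 [0°–194.9°] uniform, h=25: full span → s += 25 → s = 25.0000
seg 2 [194.9°–294.4°] uniform, h=13: θ=258.3° here. β=63.4, B=99.5. 13·63.4/99.5 = 8.2834 → s = 33.2834

33.2834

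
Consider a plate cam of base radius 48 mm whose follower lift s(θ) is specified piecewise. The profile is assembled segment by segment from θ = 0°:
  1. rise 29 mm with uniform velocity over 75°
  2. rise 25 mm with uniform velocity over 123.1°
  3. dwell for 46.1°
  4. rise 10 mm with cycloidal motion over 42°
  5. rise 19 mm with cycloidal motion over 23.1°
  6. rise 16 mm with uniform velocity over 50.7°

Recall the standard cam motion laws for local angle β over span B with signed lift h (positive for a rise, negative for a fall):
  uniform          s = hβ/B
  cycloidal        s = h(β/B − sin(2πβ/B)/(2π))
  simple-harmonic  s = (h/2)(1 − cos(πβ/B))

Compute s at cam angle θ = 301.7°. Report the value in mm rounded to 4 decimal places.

seg 1 [0°–75°] uniform, h=29: full span → s += 29 → s = 29.0000
seg 2 [75°–198.1°] uniform, h=25: full span → s += 25 → s = 54.0000
seg 3 [198.1°–244.2°] dwell: s stays 54.0000
seg 4 [244.2°–286.2°] cycloidal, h=10: full span → s += 10 → s = 64.0000
seg 5 [286.2°–309.3°] cycloidal, h=19: θ=301.7° here. β=15.5, B=23.1. 19·(0.6710 − sin(2π·0.6710)/(2π)) = 15.4079 → s = 79.4079

79.4079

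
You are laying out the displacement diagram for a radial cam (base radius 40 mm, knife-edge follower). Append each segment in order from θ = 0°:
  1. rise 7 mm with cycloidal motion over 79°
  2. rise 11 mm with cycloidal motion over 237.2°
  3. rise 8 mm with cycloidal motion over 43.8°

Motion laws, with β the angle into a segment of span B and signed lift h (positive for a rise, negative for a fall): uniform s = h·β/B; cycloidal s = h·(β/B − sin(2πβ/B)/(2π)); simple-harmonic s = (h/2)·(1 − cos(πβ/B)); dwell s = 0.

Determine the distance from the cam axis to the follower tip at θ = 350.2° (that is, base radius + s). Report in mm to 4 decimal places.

seg 1 [0°–79°] cycloidal, h=7: full span → s += 7 → s = 7.0000
seg 2 [79°–316.2°] cycloidal, h=11: full span → s += 11 → s = 18.0000
seg 3 [316.2°–360°] cycloidal, h=8: θ=350.2° here. β=34, B=43.8. 8·(0.7763 − sin(2π·0.7763)/(2π)) = 7.4660 → s = 25.4660
radial distance = base radius + s = 40 + 25.4660 = 65.4660

65.4660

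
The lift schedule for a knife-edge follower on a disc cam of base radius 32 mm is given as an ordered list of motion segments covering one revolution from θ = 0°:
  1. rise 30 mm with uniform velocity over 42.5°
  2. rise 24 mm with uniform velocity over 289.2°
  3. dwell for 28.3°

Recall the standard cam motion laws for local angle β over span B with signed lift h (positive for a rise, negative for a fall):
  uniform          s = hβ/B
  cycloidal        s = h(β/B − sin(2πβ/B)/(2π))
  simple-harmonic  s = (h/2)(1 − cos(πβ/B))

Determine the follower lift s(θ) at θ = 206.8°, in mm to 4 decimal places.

seg 1 [0°–42.5°] uniform, h=30: full span → s += 30 → s = 30.0000
seg 2 [42.5°–331.7°] uniform, h=24: θ=206.8° here. β=164.3, B=289.2. 24·164.3/289.2 = 13.6349 → s = 43.6349

43.6349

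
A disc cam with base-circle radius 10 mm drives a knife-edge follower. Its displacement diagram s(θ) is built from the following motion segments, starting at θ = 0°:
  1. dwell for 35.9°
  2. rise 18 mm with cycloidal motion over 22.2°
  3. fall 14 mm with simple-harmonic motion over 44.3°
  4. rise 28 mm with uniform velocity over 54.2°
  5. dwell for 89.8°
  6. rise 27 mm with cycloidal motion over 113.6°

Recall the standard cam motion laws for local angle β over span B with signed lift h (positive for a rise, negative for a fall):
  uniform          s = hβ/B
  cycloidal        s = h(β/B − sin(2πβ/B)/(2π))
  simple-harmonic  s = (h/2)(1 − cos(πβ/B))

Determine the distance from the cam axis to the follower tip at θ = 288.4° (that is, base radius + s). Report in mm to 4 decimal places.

seg 1 [0°–35.9°] dwell: s stays 0.0000
seg 2 [35.9°–58.1°] cycloidal, h=18: full span → s += 18 → s = 18.0000
seg 3 [58.1°–102.4°] simple-harmonic, h=-14: full span → s += -14 → s = 4.0000
seg 4 [102.4°–156.6°] uniform, h=28: full span → s += 28 → s = 32.0000
seg 5 [156.6°–246.4°] dwell: s stays 32.0000
seg 6 [246.4°–360°] cycloidal, h=27: θ=288.4° here. β=42, B=113.6. 27·(0.3697 − sin(2π·0.3697)/(2π)) = 6.8447 → s = 38.8447
radial distance = base radius + s = 10 + 38.8447 = 48.8447

48.8447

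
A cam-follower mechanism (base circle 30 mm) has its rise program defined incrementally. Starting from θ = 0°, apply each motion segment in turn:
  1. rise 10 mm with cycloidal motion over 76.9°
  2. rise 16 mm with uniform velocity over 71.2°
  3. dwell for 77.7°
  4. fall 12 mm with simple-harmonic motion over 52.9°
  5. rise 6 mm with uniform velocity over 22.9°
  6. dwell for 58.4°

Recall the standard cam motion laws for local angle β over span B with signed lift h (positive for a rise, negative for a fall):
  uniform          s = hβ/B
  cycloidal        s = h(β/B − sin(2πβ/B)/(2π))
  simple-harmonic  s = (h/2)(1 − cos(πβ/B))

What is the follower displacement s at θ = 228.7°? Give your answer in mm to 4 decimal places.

seg 1 [0°–76.9°] cycloidal, h=10: full span → s += 10 → s = 10.0000
seg 2 [76.9°–148.1°] uniform, h=16: full span → s += 16 → s = 26.0000
seg 3 [148.1°–225.8°] dwell: s stays 26.0000
seg 4 [225.8°–278.7°] simple-harmonic, h=-12: θ=228.7° here. β=2.9, B=52.9. -12/2·(1 − cos(π·0.0548)) = -0.0888 → s = 25.9112

25.9112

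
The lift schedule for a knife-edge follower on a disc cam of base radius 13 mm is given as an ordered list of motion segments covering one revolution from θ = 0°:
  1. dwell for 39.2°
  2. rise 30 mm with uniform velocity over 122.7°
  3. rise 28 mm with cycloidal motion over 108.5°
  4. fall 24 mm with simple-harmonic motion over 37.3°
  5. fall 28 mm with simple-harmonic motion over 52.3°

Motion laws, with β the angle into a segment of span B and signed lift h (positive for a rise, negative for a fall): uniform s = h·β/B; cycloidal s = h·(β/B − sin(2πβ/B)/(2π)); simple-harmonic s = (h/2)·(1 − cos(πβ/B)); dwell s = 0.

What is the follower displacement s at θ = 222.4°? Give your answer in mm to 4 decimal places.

seg 1 [0°–39.2°] dwell: s stays 0.0000
seg 2 [39.2°–161.9°] uniform, h=30: full span → s += 30 → s = 30.0000
seg 3 [161.9°–270.4°] cycloidal, h=28: θ=222.4° here. β=60.5, B=108.5. 28·(0.5576 − sin(2π·0.5576)/(2π)) = 17.1908 → s = 47.1908

47.1908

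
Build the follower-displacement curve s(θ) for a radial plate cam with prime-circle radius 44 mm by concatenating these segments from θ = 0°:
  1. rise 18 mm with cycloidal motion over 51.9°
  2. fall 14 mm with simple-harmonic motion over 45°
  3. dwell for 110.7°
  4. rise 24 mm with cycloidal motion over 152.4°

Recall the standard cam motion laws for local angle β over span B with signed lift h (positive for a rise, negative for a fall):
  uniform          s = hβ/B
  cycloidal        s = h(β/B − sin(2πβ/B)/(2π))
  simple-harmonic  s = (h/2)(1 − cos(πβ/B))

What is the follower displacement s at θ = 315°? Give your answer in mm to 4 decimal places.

seg 1 [0°–51.9°] cycloidal, h=18: full span → s += 18 → s = 18.0000
seg 2 [51.9°–96.9°] simple-harmonic, h=-14: full span → s += -14 → s = 4.0000
seg 3 [96.9°–207.6°] dwell: s stays 4.0000
seg 4 [207.6°–360°] cycloidal, h=24: θ=315° here. β=107.4, B=152.4. 24·(0.7047 − sin(2π·0.7047)/(2π)) = 20.5796 → s = 24.5796

24.5796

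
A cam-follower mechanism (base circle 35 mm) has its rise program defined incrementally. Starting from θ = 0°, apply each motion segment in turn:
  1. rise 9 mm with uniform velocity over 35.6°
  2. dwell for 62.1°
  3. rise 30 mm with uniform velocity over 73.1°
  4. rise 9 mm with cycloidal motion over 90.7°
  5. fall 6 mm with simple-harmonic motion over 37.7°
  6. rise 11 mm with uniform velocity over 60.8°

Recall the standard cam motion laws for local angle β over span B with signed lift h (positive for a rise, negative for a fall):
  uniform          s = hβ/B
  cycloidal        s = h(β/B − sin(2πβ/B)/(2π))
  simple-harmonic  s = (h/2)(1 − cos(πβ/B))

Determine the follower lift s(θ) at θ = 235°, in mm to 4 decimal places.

seg 1 [0°–35.6°] uniform, h=9: full span → s += 9 → s = 9.0000
seg 2 [35.6°–97.7°] dwell: s stays 9.0000
seg 3 [97.7°–170.8°] uniform, h=30: full span → s += 30 → s = 39.0000
seg 4 [170.8°–261.5°] cycloidal, h=9: θ=235° here. β=64.2, B=90.7. 9·(0.7078 − sin(2π·0.7078)/(2π)) = 7.7529 → s = 46.7529

46.7529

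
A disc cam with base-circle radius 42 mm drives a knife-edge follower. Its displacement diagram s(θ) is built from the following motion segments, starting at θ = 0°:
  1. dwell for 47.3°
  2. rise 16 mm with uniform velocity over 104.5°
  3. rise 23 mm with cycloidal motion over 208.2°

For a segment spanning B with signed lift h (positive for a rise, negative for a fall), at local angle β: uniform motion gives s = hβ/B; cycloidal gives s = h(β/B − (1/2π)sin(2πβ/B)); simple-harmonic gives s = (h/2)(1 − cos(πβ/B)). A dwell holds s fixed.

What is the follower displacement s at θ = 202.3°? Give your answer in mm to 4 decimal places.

seg 1 [0°–47.3°] dwell: s stays 0.0000
seg 2 [47.3°–151.8°] uniform, h=16: full span → s += 16 → s = 16.0000
seg 3 [151.8°–360°] cycloidal, h=23: θ=202.3° here. β=50.5, B=208.2. 23·(0.2426 − sin(2π·0.2426)/(2π)) = 1.9222 → s = 17.9222

17.9222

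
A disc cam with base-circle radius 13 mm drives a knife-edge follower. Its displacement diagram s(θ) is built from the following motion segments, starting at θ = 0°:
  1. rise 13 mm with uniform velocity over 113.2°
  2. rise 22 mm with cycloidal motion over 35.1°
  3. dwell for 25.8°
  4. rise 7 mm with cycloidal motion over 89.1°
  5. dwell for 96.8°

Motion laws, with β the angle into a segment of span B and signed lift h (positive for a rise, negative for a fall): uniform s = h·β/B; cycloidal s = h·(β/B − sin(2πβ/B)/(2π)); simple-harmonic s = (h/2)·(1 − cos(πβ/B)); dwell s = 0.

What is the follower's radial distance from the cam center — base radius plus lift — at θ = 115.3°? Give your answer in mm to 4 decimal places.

seg 1 [0°–113.2°] uniform, h=13: full span → s += 13 → s = 13.0000
seg 2 [113.2°–148.3°] cycloidal, h=22: θ=115.3° here. β=2.1, B=35.1. 22·(0.0598 − sin(2π·0.0598)/(2π)) = 0.0308 → s = 13.0308
radial distance = base radius + s = 13 + 13.0308 = 26.0308

26.0308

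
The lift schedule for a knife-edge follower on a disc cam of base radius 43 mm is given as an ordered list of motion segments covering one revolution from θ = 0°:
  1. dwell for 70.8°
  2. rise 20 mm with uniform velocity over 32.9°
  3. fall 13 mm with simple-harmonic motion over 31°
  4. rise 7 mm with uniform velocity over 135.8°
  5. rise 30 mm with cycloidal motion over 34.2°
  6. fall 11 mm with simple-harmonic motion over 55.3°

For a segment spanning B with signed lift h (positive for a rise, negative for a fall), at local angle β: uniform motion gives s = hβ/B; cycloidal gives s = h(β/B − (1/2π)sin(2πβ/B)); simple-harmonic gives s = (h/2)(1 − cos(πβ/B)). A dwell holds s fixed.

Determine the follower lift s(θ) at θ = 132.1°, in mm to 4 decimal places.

seg 1 [0°–70.8°] dwell: s stays 0.0000
seg 2 [70.8°–103.7°] uniform, h=20: full span → s += 20 → s = 20.0000
seg 3 [103.7°–134.7°] simple-harmonic, h=-13: θ=132.1° here. β=28.4, B=31. -13/2·(1 − cos(π·0.9161)) = -12.7757 → s = 7.2243

7.2243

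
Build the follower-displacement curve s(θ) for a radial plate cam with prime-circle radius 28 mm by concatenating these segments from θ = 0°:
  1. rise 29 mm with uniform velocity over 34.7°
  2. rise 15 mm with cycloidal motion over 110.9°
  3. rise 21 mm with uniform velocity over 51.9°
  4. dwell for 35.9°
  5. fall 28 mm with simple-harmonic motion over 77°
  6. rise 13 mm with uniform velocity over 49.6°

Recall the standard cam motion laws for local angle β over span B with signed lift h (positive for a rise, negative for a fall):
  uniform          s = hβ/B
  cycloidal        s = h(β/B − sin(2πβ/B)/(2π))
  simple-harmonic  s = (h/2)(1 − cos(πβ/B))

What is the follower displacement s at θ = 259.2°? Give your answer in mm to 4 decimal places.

seg 1 [0°–34.7°] uniform, h=29: full span → s += 29 → s = 29.0000
seg 2 [34.7°–145.6°] cycloidal, h=15: full span → s += 15 → s = 44.0000
seg 3 [145.6°–197.5°] uniform, h=21: full span → s += 21 → s = 65.0000
seg 4 [197.5°–233.4°] dwell: s stays 65.0000
seg 5 [233.4°–310.4°] simple-harmonic, h=-28: θ=259.2° here. β=25.8, B=77. -28/2·(1 − cos(π·0.3351)) = -7.0661 → s = 57.9339

57.9339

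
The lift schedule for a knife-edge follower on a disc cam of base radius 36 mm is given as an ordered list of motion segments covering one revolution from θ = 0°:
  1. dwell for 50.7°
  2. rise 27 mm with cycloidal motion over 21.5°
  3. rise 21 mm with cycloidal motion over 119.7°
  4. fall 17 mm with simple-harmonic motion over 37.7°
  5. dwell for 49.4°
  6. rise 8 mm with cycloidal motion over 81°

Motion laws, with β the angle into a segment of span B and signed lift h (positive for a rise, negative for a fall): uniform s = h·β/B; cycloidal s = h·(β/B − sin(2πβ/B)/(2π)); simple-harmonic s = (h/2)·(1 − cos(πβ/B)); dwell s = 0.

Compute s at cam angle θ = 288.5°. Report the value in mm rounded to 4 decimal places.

seg 1 [0°–50.7°] dwell: s stays 0.0000
seg 2 [50.7°–72.2°] cycloidal, h=27: full span → s += 27 → s = 27.0000
seg 3 [72.2°–191.9°] cycloidal, h=21: full span → s += 21 → s = 48.0000
seg 4 [191.9°–229.6°] simple-harmonic, h=-17: full span → s += -17 → s = 31.0000
seg 5 [229.6°–279°] dwell: s stays 31.0000
seg 6 [279°–360°] cycloidal, h=8: θ=288.5° here. β=9.5, B=81. 8·(0.1173 − sin(2π·0.1173)/(2π)) = 0.0826 → s = 31.0826

31.0826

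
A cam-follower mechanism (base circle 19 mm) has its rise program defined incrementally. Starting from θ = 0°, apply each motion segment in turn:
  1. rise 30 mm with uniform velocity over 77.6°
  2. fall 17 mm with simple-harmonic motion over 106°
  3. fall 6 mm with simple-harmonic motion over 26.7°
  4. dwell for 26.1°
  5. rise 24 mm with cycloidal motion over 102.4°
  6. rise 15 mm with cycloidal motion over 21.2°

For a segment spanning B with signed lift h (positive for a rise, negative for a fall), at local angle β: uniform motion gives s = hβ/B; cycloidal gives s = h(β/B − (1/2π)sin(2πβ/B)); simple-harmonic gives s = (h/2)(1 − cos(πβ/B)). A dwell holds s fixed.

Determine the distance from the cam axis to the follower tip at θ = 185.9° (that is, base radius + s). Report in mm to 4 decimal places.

seg 1 [0°–77.6°] uniform, h=30: full span → s += 30 → s = 30.0000
seg 2 [77.6°–183.6°] simple-harmonic, h=-17: full span → s += -17 → s = 13.0000
seg 3 [183.6°–210.3°] simple-harmonic, h=-6: θ=185.9° here. β=2.3, B=26.7. -6/2·(1 − cos(π·0.0861)) = -0.1092 → s = 12.8908
radial distance = base radius + s = 19 + 12.8908 = 31.8908

31.8908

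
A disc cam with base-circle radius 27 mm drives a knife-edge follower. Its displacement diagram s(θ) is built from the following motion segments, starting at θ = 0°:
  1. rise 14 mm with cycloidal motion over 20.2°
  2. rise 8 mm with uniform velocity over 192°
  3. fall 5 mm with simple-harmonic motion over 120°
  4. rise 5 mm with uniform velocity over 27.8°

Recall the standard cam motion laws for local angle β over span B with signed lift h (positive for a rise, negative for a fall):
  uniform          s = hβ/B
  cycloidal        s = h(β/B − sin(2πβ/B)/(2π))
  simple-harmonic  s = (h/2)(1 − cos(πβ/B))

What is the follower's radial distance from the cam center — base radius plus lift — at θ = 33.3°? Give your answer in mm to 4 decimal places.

seg 1 [0°–20.2°] cycloidal, h=14: full span → s += 14 → s = 14.0000
seg 2 [20.2°–212.2°] uniform, h=8: θ=33.3° here. β=13.1, B=192. 8·13.1/192 = 0.5458 → s = 14.5458
radial distance = base radius + s = 27 + 14.5458 = 41.5458

41.5458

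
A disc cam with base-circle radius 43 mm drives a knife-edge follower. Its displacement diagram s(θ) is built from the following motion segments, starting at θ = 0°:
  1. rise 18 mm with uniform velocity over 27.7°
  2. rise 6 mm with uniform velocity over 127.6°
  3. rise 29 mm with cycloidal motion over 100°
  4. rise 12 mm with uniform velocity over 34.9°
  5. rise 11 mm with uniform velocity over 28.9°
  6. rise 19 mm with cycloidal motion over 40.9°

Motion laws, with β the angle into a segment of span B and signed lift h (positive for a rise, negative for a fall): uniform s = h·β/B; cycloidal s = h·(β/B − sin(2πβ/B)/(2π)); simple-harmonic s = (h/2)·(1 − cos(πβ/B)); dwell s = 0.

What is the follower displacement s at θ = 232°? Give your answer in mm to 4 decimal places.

seg 1 [0°–27.7°] uniform, h=18: full span → s += 18 → s = 18.0000
seg 2 [27.7°–155.3°] uniform, h=6: full span → s += 6 → s = 24.0000
seg 3 [155.3°–255.3°] cycloidal, h=29: θ=232° here. β=76.7, B=100. 29·(0.7670 − sin(2π·0.7670)/(2π)) = 26.8322 → s = 50.8322

50.8322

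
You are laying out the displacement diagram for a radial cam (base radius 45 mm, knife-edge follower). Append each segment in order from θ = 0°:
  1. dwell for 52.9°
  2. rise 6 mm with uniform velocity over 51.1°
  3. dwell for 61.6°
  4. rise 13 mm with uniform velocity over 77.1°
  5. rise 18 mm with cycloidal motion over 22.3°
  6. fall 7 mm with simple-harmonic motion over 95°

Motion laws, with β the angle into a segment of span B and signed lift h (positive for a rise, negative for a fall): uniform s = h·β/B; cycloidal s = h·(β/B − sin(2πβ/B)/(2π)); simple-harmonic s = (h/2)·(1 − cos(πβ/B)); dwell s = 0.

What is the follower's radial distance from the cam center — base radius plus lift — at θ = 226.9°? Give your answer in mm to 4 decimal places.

seg 1 [0°–52.9°] dwell: s stays 0.0000
seg 2 [52.9°–104°] uniform, h=6: full span → s += 6 → s = 6.0000
seg 3 [104°–165.6°] dwell: s stays 6.0000
seg 4 [165.6°–242.7°] uniform, h=13: θ=226.9° here. β=61.3, B=77.1. 13·61.3/77.1 = 10.3359 → s = 16.3359
radial distance = base radius + s = 45 + 16.3359 = 61.3359

61.3359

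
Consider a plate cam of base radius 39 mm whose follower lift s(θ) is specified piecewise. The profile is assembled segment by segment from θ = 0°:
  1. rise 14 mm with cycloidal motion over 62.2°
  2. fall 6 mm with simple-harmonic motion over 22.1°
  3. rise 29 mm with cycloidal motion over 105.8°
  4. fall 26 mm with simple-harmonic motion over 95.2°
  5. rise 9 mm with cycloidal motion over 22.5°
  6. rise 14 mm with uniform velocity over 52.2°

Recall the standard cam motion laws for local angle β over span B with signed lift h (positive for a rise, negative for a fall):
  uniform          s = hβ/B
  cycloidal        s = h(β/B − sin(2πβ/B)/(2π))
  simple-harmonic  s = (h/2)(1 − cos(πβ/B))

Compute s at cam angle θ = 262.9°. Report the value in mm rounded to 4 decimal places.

seg 1 [0°–62.2°] cycloidal, h=14: full span → s += 14 → s = 14.0000
seg 2 [62.2°–84.3°] simple-harmonic, h=-6: full span → s += -6 → s = 8.0000
seg 3 [84.3°–190.1°] cycloidal, h=29: full span → s += 29 → s = 37.0000
seg 4 [190.1°–285.3°] simple-harmonic, h=-26: θ=262.9° here. β=72.8, B=95.2. -26/2·(1 − cos(π·0.7647)) = -22.6071 → s = 14.3929

14.3929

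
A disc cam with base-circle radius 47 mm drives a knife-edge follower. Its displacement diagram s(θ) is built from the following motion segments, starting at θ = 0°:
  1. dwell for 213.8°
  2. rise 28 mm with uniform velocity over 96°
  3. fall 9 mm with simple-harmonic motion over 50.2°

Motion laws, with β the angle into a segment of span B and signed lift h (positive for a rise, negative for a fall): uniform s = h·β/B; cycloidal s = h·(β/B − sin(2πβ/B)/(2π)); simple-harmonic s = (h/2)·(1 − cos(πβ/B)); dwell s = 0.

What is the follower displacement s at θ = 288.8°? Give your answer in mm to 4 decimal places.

seg 1 [0°–213.8°] dwell: s stays 0.0000
seg 2 [213.8°–309.8°] uniform, h=28: θ=288.8° here. β=75, B=96. 28·75/96 = 21.8750 → s = 21.8750

21.8750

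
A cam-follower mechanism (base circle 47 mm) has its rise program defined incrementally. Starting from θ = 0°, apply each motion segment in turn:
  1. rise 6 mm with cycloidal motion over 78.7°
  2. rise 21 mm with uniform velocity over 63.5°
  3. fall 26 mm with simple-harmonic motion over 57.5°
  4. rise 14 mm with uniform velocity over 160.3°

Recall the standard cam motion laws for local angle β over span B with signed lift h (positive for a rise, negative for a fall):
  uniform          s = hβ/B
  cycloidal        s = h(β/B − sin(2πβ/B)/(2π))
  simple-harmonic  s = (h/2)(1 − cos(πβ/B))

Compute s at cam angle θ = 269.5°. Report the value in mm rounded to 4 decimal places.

seg 1 [0°–78.7°] cycloidal, h=6: full span → s += 6 → s = 6.0000
seg 2 [78.7°–142.2°] uniform, h=21: full span → s += 21 → s = 27.0000
seg 3 [142.2°–199.7°] simple-harmonic, h=-26: full span → s += -26 → s = 1.0000
seg 4 [199.7°–360°] uniform, h=14: θ=269.5° here. β=69.8, B=160.3. 14·69.8/160.3 = 6.0961 → s = 7.0961

7.0961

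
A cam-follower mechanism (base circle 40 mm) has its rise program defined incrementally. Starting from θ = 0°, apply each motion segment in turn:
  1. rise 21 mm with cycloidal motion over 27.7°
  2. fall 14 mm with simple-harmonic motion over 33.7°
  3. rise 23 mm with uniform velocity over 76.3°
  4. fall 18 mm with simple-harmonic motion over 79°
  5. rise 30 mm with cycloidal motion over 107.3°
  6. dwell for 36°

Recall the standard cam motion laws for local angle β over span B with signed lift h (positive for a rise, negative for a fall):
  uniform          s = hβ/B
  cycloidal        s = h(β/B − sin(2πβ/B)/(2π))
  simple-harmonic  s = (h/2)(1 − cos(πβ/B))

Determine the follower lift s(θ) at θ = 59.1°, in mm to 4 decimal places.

seg 1 [0°–27.7°] cycloidal, h=21: full span → s += 21 → s = 21.0000
seg 2 [27.7°–61.4°] simple-harmonic, h=-14: θ=59.1° here. β=31.4, B=33.7. -14/2·(1 − cos(π·0.9318)) = -13.8397 → s = 7.1603

7.1603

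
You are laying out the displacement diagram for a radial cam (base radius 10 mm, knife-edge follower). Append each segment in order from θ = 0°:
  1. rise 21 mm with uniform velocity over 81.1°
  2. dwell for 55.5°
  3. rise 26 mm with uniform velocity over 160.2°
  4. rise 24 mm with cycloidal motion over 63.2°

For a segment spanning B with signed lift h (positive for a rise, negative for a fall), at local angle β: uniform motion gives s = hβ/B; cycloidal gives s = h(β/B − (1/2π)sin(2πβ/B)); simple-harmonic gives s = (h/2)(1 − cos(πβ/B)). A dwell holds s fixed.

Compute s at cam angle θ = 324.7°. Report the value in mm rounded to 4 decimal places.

seg 1 [0°–81.1°] uniform, h=21: full span → s += 21 → s = 21.0000
seg 2 [81.1°–136.6°] dwell: s stays 21.0000
seg 3 [136.6°–296.8°] uniform, h=26: full span → s += 26 → s = 47.0000
seg 4 [296.8°–360°] cycloidal, h=24: θ=324.7° here. β=27.9, B=63.2. 24·(0.4415 − sin(2π·0.4415)/(2π)) = 9.2213 → s = 56.2213

56.2213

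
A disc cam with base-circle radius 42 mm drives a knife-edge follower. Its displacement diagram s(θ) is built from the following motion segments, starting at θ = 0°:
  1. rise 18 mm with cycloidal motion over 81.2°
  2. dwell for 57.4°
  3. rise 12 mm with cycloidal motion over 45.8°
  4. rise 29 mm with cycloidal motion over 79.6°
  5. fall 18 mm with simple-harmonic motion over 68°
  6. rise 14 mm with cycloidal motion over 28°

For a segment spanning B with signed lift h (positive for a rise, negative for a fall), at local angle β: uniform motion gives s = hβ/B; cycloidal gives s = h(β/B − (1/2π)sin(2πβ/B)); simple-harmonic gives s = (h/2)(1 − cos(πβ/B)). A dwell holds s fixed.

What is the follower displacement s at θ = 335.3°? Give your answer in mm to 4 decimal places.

seg 1 [0°–81.2°] cycloidal, h=18: full span → s += 18 → s = 18.0000
seg 2 [81.2°–138.6°] dwell: s stays 18.0000
seg 3 [138.6°–184.4°] cycloidal, h=12: full span → s += 12 → s = 30.0000
seg 4 [184.4°–264°] cycloidal, h=29: full span → s += 29 → s = 59.0000
seg 5 [264°–332°] simple-harmonic, h=-18: full span → s += -18 → s = 41.0000
seg 6 [332°–360°] cycloidal, h=14: θ=335.3° here. β=3.3, B=28. 14·(0.1179 − sin(2π·0.1179)/(2π)) = 0.1467 → s = 41.1467

41.1467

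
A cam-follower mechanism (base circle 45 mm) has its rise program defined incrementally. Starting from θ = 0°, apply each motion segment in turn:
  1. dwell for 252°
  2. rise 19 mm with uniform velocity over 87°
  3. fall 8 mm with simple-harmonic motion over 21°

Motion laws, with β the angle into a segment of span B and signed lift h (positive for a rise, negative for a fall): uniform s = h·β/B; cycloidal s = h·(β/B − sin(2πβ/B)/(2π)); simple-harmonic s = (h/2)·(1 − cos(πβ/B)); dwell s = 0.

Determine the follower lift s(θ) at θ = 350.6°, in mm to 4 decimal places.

seg 1 [0°–252°] dwell: s stays 0.0000
seg 2 [252°–339°] uniform, h=19: full span → s += 19 → s = 19.0000
seg 3 [339°–360°] simple-harmonic, h=-8: θ=350.6° here. β=11.6, B=21. -8/2·(1 − cos(π·0.5524)) = -4.6553 → s = 14.3447

14.3447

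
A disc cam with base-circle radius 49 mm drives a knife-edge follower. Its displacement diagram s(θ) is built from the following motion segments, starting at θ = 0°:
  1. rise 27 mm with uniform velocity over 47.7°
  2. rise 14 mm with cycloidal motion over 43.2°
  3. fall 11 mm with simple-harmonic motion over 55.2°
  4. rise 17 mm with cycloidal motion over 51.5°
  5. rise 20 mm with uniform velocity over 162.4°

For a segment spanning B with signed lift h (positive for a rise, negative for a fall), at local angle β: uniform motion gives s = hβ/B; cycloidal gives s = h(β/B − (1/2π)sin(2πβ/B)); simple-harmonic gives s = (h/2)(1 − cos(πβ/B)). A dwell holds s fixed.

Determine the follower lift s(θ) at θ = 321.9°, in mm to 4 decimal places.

seg 1 [0°–47.7°] uniform, h=27: full span → s += 27 → s = 27.0000
seg 2 [47.7°–90.9°] cycloidal, h=14: full span → s += 14 → s = 41.0000
seg 3 [90.9°–146.1°] simple-harmonic, h=-11: full span → s += -11 → s = 30.0000
seg 4 [146.1°–197.6°] cycloidal, h=17: full span → s += 17 → s = 47.0000
seg 5 [197.6°–360°] uniform, h=20: θ=321.9° here. β=124.3, B=162.4. 20·124.3/162.4 = 15.3079 → s = 62.3079

62.3079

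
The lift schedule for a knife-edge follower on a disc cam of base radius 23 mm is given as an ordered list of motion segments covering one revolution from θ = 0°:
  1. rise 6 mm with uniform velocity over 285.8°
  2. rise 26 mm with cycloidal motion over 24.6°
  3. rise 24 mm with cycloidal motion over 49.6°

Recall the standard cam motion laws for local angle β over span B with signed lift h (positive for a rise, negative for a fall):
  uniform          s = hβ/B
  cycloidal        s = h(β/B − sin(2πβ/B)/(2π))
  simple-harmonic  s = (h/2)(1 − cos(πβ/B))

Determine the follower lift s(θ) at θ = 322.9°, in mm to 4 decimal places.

seg 1 [0°–285.8°] uniform, h=6: full span → s += 6 → s = 6.0000
seg 2 [285.8°–310.4°] cycloidal, h=26: full span → s += 26 → s = 32.0000
seg 3 [310.4°–360°] cycloidal, h=24: θ=322.9° here. β=12.5, B=49.6. 24·(0.2520 − sin(2π·0.2520)/(2π)) = 2.2290 → s = 34.2290

34.2290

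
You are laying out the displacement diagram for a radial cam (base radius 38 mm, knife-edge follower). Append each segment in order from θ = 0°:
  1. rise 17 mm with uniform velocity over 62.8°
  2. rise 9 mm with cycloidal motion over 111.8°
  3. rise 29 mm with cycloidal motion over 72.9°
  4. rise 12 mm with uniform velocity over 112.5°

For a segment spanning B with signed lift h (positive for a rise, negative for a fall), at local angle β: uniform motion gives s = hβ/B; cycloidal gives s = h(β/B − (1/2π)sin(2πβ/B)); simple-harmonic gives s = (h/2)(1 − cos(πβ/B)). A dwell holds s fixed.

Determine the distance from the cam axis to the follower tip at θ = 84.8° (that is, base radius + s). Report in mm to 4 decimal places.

seg 1 [0°–62.8°] uniform, h=17: full span → s += 17 → s = 17.0000
seg 2 [62.8°–174.6°] cycloidal, h=9: θ=84.8° here. β=22, B=111.8. 9·(0.1968 − sin(2π·0.1968)/(2π)) = 0.4180 → s = 17.4180
radial distance = base radius + s = 38 + 17.4180 = 55.4180

55.4180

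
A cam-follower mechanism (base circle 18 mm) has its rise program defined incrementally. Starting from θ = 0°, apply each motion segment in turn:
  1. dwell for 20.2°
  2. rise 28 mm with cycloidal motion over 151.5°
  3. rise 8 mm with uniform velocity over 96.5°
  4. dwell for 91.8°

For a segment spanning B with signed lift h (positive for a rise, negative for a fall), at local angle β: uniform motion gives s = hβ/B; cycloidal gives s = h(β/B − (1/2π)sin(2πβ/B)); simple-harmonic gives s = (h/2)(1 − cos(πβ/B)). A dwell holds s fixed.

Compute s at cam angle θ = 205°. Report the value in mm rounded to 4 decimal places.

seg 1 [0°–20.2°] dwell: s stays 0.0000
seg 2 [20.2°–171.7°] cycloidal, h=28: full span → s += 28 → s = 28.0000
seg 3 [171.7°–268.2°] uniform, h=8: θ=205° here. β=33.3, B=96.5. 8·33.3/96.5 = 2.7606 → s = 30.7606

30.7606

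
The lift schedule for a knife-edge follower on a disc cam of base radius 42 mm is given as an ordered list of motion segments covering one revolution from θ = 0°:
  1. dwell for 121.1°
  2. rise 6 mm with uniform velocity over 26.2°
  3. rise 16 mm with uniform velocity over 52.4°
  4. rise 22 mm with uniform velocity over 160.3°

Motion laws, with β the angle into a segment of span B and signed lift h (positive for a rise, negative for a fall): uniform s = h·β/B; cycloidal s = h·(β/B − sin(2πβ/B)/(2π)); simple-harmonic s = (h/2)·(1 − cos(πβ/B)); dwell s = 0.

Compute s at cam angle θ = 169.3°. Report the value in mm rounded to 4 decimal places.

seg 1 [0°–121.1°] dwell: s stays 0.0000
seg 2 [121.1°–147.3°] uniform, h=6: full span → s += 6 → s = 6.0000
seg 3 [147.3°–199.7°] uniform, h=16: θ=169.3° here. β=22, B=52.4. 16·22/52.4 = 6.7176 → s = 12.7176

12.7176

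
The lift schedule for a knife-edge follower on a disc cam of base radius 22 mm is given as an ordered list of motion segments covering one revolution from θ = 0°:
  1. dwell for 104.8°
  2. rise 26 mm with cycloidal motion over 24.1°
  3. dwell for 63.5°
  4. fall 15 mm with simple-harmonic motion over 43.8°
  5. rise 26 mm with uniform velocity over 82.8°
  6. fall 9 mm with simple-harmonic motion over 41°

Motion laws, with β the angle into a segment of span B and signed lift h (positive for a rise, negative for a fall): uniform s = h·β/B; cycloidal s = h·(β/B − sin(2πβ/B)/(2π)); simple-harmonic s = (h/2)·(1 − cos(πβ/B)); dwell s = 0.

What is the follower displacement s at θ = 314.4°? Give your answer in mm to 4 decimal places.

seg 1 [0°–104.8°] dwell: s stays 0.0000
seg 2 [104.8°–128.9°] cycloidal, h=26: full span → s += 26 → s = 26.0000
seg 3 [128.9°–192.4°] dwell: s stays 26.0000
seg 4 [192.4°–236.2°] simple-harmonic, h=-15: full span → s += -15 → s = 11.0000
seg 5 [236.2°–319°] uniform, h=26: θ=314.4° here. β=78.2, B=82.8. 26·78.2/82.8 = 24.5556 → s = 35.5556

35.5556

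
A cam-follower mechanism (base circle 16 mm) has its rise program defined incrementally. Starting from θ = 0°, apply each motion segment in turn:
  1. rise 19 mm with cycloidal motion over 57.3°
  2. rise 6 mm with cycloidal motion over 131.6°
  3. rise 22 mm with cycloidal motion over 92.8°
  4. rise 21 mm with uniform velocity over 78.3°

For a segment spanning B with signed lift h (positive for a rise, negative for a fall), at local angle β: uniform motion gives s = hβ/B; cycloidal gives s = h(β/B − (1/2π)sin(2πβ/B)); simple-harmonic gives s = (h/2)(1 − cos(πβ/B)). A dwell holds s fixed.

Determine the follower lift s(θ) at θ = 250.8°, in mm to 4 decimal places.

seg 1 [0°–57.3°] cycloidal, h=19: full span → s += 19 → s = 19.0000
seg 2 [57.3°–188.9°] cycloidal, h=6: full span → s += 6 → s = 25.0000
seg 3 [188.9°–281.7°] cycloidal, h=22: θ=250.8° here. β=61.9, B=92.8. 22·(0.6670 − sin(2π·0.6670)/(2π)) = 17.7108 → s = 42.7108

42.7108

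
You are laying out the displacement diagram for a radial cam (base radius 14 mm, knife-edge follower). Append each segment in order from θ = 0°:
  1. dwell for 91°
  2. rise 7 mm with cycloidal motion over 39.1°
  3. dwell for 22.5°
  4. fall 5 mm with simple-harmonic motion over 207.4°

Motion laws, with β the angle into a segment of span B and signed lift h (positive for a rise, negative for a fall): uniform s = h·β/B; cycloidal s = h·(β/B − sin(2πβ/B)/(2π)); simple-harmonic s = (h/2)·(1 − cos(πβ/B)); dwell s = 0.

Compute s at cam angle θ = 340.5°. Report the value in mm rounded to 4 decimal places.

seg 1 [0°–91°] dwell: s stays 0.0000
seg 2 [91°–130.1°] cycloidal, h=7: full span → s += 7 → s = 7.0000
seg 3 [130.1°–152.6°] dwell: s stays 7.0000
seg 4 [152.6°–360°] simple-harmonic, h=-5: θ=340.5° here. β=187.9, B=207.4. -5/2·(1 − cos(π·0.9060)) = -4.8917 → s = 2.1083

2.1083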